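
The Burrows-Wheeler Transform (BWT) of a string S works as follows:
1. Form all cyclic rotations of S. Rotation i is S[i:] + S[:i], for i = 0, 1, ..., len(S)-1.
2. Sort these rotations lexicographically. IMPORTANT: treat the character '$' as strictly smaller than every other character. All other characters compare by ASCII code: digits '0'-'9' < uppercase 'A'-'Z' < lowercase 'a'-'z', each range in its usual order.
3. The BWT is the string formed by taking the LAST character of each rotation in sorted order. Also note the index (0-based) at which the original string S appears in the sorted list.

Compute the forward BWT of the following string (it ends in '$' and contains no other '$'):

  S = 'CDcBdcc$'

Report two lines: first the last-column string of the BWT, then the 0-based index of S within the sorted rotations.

Answer: cc$CcDdB
2

Derivation:
All 8 rotations (rotation i = S[i:]+S[:i]):
  rot[0] = CDcBdcc$
  rot[1] = DcBdcc$C
  rot[2] = cBdcc$CD
  rot[3] = Bdcc$CDc
  rot[4] = dcc$CDcB
  rot[5] = cc$CDcBd
  rot[6] = c$CDcBdc
  rot[7] = $CDcBdcc
Sorted (with $ < everything):
  sorted[0] = $CDcBdcc  (last char: 'c')
  sorted[1] = Bdcc$CDc  (last char: 'c')
  sorted[2] = CDcBdcc$  (last char: '$')
  sorted[3] = DcBdcc$C  (last char: 'C')
  sorted[4] = c$CDcBdc  (last char: 'c')
  sorted[5] = cBdcc$CD  (last char: 'D')
  sorted[6] = cc$CDcBd  (last char: 'd')
  sorted[7] = dcc$CDcB  (last char: 'B')
Last column: cc$CcDdB
Original string S is at sorted index 2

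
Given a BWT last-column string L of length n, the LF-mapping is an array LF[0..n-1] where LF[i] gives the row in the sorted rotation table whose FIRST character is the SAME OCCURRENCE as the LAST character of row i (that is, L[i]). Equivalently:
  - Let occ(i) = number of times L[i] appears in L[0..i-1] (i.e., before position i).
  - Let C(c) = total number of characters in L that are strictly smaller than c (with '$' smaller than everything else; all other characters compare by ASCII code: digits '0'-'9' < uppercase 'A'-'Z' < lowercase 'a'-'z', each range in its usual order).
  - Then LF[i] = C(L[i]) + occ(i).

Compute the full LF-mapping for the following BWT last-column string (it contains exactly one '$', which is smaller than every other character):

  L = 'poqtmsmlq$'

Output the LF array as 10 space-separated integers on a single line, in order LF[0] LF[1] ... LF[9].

Answer: 5 4 6 9 2 8 3 1 7 0

Derivation:
Char counts: '$':1, 'l':1, 'm':2, 'o':1, 'p':1, 'q':2, 's':1, 't':1
C (first-col start): C('$')=0, C('l')=1, C('m')=2, C('o')=4, C('p')=5, C('q')=6, C('s')=8, C('t')=9
L[0]='p': occ=0, LF[0]=C('p')+0=5+0=5
L[1]='o': occ=0, LF[1]=C('o')+0=4+0=4
L[2]='q': occ=0, LF[2]=C('q')+0=6+0=6
L[3]='t': occ=0, LF[3]=C('t')+0=9+0=9
L[4]='m': occ=0, LF[4]=C('m')+0=2+0=2
L[5]='s': occ=0, LF[5]=C('s')+0=8+0=8
L[6]='m': occ=1, LF[6]=C('m')+1=2+1=3
L[7]='l': occ=0, LF[7]=C('l')+0=1+0=1
L[8]='q': occ=1, LF[8]=C('q')+1=6+1=7
L[9]='$': occ=0, LF[9]=C('$')+0=0+0=0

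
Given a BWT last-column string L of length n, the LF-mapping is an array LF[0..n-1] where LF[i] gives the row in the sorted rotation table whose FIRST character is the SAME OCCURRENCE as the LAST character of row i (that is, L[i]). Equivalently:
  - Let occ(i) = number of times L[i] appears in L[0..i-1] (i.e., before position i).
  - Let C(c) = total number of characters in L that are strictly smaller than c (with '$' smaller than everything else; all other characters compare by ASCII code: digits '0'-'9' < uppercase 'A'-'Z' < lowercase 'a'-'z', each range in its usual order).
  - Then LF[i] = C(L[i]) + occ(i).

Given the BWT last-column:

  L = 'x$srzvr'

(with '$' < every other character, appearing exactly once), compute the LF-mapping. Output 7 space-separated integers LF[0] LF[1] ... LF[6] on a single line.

Char counts: '$':1, 'r':2, 's':1, 'v':1, 'x':1, 'z':1
C (first-col start): C('$')=0, C('r')=1, C('s')=3, C('v')=4, C('x')=5, C('z')=6
L[0]='x': occ=0, LF[0]=C('x')+0=5+0=5
L[1]='$': occ=0, LF[1]=C('$')+0=0+0=0
L[2]='s': occ=0, LF[2]=C('s')+0=3+0=3
L[3]='r': occ=0, LF[3]=C('r')+0=1+0=1
L[4]='z': occ=0, LF[4]=C('z')+0=6+0=6
L[5]='v': occ=0, LF[5]=C('v')+0=4+0=4
L[6]='r': occ=1, LF[6]=C('r')+1=1+1=2

Answer: 5 0 3 1 6 4 2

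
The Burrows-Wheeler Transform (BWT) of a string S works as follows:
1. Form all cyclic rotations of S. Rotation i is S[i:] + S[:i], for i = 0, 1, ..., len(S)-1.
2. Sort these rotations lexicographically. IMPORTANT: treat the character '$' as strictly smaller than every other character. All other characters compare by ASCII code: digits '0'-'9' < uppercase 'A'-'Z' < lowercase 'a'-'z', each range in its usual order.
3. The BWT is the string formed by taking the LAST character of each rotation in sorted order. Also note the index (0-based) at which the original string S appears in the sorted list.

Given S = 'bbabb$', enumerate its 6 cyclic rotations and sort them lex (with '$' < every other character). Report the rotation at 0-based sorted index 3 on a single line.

Answer: babb$b

Derivation:
All 6 rotations (rotation i = S[i:]+S[:i]):
  rot[0] = bbabb$
  rot[1] = babb$b
  rot[2] = abb$bb
  rot[3] = bb$bba
  rot[4] = b$bbab
  rot[5] = $bbabb
Sorted (with $ < everything):
  sorted[0] = $bbabb
  sorted[1] = abb$bb
  sorted[2] = b$bbab
  sorted[3] = babb$b
  sorted[4] = bb$bba
  sorted[5] = bbabb$
sorted[3] = babb$b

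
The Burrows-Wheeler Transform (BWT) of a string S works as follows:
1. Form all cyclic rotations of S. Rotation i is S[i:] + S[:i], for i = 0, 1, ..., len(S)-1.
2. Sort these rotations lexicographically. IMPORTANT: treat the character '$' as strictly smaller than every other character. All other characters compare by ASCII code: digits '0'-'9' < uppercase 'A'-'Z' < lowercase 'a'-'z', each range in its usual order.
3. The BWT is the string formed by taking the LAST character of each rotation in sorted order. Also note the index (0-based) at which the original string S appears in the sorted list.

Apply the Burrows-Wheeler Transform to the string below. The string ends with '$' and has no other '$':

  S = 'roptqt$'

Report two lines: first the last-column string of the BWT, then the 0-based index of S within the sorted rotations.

Answer: trot$qp
4

Derivation:
All 7 rotations (rotation i = S[i:]+S[:i]):
  rot[0] = roptqt$
  rot[1] = optqt$r
  rot[2] = ptqt$ro
  rot[3] = tqt$rop
  rot[4] = qt$ropt
  rot[5] = t$roptq
  rot[6] = $roptqt
Sorted (with $ < everything):
  sorted[0] = $roptqt  (last char: 't')
  sorted[1] = optqt$r  (last char: 'r')
  sorted[2] = ptqt$ro  (last char: 'o')
  sorted[3] = qt$ropt  (last char: 't')
  sorted[4] = roptqt$  (last char: '$')
  sorted[5] = t$roptq  (last char: 'q')
  sorted[6] = tqt$rop  (last char: 'p')
Last column: trot$qp
Original string S is at sorted index 4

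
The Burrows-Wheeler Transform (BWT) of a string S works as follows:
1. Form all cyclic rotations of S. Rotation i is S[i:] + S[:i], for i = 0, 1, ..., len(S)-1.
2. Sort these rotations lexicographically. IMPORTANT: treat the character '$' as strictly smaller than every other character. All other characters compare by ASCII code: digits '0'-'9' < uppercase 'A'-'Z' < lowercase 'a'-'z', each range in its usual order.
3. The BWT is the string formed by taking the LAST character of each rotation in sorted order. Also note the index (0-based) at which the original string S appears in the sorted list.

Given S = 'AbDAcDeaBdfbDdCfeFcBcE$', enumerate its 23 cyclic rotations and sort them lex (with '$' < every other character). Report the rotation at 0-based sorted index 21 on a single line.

Answer: fbDdCfeFcBcE$AbDAcDeaBd

Derivation:
All 23 rotations (rotation i = S[i:]+S[:i]):
  rot[0] = AbDAcDeaBdfbDdCfeFcBcE$
  rot[1] = bDAcDeaBdfbDdCfeFcBcE$A
  rot[2] = DAcDeaBdfbDdCfeFcBcE$Ab
  rot[3] = AcDeaBdfbDdCfeFcBcE$AbD
  rot[4] = cDeaBdfbDdCfeFcBcE$AbDA
  rot[5] = DeaBdfbDdCfeFcBcE$AbDAc
  rot[6] = eaBdfbDdCfeFcBcE$AbDAcD
  rot[7] = aBdfbDdCfeFcBcE$AbDAcDe
  rot[8] = BdfbDdCfeFcBcE$AbDAcDea
  rot[9] = dfbDdCfeFcBcE$AbDAcDeaB
  rot[10] = fbDdCfeFcBcE$AbDAcDeaBd
  rot[11] = bDdCfeFcBcE$AbDAcDeaBdf
  rot[12] = DdCfeFcBcE$AbDAcDeaBdfb
  rot[13] = dCfeFcBcE$AbDAcDeaBdfbD
  rot[14] = CfeFcBcE$AbDAcDeaBdfbDd
  rot[15] = feFcBcE$AbDAcDeaBdfbDdC
  rot[16] = eFcBcE$AbDAcDeaBdfbDdCf
  rot[17] = FcBcE$AbDAcDeaBdfbDdCfe
  rot[18] = cBcE$AbDAcDeaBdfbDdCfeF
  rot[19] = BcE$AbDAcDeaBdfbDdCfeFc
  rot[20] = cE$AbDAcDeaBdfbDdCfeFcB
  rot[21] = E$AbDAcDeaBdfbDdCfeFcBc
  rot[22] = $AbDAcDeaBdfbDdCfeFcBcE
Sorted (with $ < everything):
  sorted[0] = $AbDAcDeaBdfbDdCfeFcBcE
  sorted[1] = AbDAcDeaBdfbDdCfeFcBcE$
  sorted[2] = AcDeaBdfbDdCfeFcBcE$AbD
  sorted[3] = BcE$AbDAcDeaBdfbDdCfeFc
  sorted[4] = BdfbDdCfeFcBcE$AbDAcDea
  sorted[5] = CfeFcBcE$AbDAcDeaBdfbDd
  sorted[6] = DAcDeaBdfbDdCfeFcBcE$Ab
  sorted[7] = DdCfeFcBcE$AbDAcDeaBdfb
  sorted[8] = DeaBdfbDdCfeFcBcE$AbDAc
  sorted[9] = E$AbDAcDeaBdfbDdCfeFcBc
  sorted[10] = FcBcE$AbDAcDeaBdfbDdCfe
  sorted[11] = aBdfbDdCfeFcBcE$AbDAcDe
  sorted[12] = bDAcDeaBdfbDdCfeFcBcE$A
  sorted[13] = bDdCfeFcBcE$AbDAcDeaBdf
  sorted[14] = cBcE$AbDAcDeaBdfbDdCfeF
  sorted[15] = cDeaBdfbDdCfeFcBcE$AbDA
  sorted[16] = cE$AbDAcDeaBdfbDdCfeFcB
  sorted[17] = dCfeFcBcE$AbDAcDeaBdfbD
  sorted[18] = dfbDdCfeFcBcE$AbDAcDeaB
  sorted[19] = eFcBcE$AbDAcDeaBdfbDdCf
  sorted[20] = eaBdfbDdCfeFcBcE$AbDAcD
  sorted[21] = fbDdCfeFcBcE$AbDAcDeaBd
  sorted[22] = feFcBcE$AbDAcDeaBdfbDdC
sorted[21] = fbDdCfeFcBcE$AbDAcDeaBd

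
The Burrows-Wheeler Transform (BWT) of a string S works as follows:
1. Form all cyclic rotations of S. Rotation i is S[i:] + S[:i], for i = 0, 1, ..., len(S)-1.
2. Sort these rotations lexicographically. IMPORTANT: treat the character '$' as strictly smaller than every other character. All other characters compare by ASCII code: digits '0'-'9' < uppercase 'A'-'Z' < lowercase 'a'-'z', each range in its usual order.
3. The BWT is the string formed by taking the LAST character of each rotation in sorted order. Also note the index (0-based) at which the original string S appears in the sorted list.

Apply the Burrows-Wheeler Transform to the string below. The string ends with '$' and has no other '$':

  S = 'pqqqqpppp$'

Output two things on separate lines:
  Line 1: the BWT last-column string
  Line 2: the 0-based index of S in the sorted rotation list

Answer: ppppq$qqqp
5

Derivation:
All 10 rotations (rotation i = S[i:]+S[:i]):
  rot[0] = pqqqqpppp$
  rot[1] = qqqqpppp$p
  rot[2] = qqqpppp$pq
  rot[3] = qqpppp$pqq
  rot[4] = qpppp$pqqq
  rot[5] = pppp$pqqqq
  rot[6] = ppp$pqqqqp
  rot[7] = pp$pqqqqpp
  rot[8] = p$pqqqqppp
  rot[9] = $pqqqqpppp
Sorted (with $ < everything):
  sorted[0] = $pqqqqpppp  (last char: 'p')
  sorted[1] = p$pqqqqppp  (last char: 'p')
  sorted[2] = pp$pqqqqpp  (last char: 'p')
  sorted[3] = ppp$pqqqqp  (last char: 'p')
  sorted[4] = pppp$pqqqq  (last char: 'q')
  sorted[5] = pqqqqpppp$  (last char: '$')
  sorted[6] = qpppp$pqqq  (last char: 'q')
  sorted[7] = qqpppp$pqq  (last char: 'q')
  sorted[8] = qqqpppp$pq  (last char: 'q')
  sorted[9] = qqqqpppp$p  (last char: 'p')
Last column: ppppq$qqqp
Original string S is at sorted index 5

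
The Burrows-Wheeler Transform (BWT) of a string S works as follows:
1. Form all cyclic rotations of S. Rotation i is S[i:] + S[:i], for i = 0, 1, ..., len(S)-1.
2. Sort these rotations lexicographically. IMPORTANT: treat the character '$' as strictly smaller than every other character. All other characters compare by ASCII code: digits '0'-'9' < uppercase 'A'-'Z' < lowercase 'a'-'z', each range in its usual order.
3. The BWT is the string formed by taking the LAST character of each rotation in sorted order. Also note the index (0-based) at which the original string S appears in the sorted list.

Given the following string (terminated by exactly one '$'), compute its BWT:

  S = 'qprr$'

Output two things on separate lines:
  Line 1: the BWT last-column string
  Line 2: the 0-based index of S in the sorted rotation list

Answer: rq$rp
2

Derivation:
All 5 rotations (rotation i = S[i:]+S[:i]):
  rot[0] = qprr$
  rot[1] = prr$q
  rot[2] = rr$qp
  rot[3] = r$qpr
  rot[4] = $qprr
Sorted (with $ < everything):
  sorted[0] = $qprr  (last char: 'r')
  sorted[1] = prr$q  (last char: 'q')
  sorted[2] = qprr$  (last char: '$')
  sorted[3] = r$qpr  (last char: 'r')
  sorted[4] = rr$qp  (last char: 'p')
Last column: rq$rp
Original string S is at sorted index 2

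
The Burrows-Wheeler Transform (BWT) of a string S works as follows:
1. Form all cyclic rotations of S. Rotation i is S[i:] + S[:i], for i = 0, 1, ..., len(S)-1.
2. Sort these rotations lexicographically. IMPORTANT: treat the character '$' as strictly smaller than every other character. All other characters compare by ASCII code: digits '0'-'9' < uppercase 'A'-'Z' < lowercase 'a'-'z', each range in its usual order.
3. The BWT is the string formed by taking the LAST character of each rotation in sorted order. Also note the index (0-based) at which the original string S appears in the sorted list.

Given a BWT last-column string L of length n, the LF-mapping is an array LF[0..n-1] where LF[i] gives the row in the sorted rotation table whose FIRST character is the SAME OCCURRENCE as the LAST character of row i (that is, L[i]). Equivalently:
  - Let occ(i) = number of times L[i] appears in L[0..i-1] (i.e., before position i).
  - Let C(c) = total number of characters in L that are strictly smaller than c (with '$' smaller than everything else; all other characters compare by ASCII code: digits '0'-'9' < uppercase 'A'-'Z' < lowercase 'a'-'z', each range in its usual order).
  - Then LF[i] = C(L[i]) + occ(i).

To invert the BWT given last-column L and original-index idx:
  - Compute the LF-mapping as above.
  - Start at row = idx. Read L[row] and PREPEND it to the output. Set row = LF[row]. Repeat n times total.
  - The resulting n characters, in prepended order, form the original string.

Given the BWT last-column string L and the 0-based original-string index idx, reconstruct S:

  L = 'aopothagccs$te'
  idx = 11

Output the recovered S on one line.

Answer: spaghettcocoa$

Derivation:
LF mapping: 1 8 10 9 12 7 2 6 3 4 11 0 13 5
Walk LF starting at row 11, prepending L[row]:
  step 1: row=11, L[11]='$', prepend. Next row=LF[11]=0
  step 2: row=0, L[0]='a', prepend. Next row=LF[0]=1
  step 3: row=1, L[1]='o', prepend. Next row=LF[1]=8
  step 4: row=8, L[8]='c', prepend. Next row=LF[8]=3
  step 5: row=3, L[3]='o', prepend. Next row=LF[3]=9
  step 6: row=9, L[9]='c', prepend. Next row=LF[9]=4
  step 7: row=4, L[4]='t', prepend. Next row=LF[4]=12
  step 8: row=12, L[12]='t', prepend. Next row=LF[12]=13
  step 9: row=13, L[13]='e', prepend. Next row=LF[13]=5
  step 10: row=5, L[5]='h', prepend. Next row=LF[5]=7
  step 11: row=7, L[7]='g', prepend. Next row=LF[7]=6
  step 12: row=6, L[6]='a', prepend. Next row=LF[6]=2
  step 13: row=2, L[2]='p', prepend. Next row=LF[2]=10
  step 14: row=10, L[10]='s', prepend. Next row=LF[10]=11
Reversed output: spaghettcocoa$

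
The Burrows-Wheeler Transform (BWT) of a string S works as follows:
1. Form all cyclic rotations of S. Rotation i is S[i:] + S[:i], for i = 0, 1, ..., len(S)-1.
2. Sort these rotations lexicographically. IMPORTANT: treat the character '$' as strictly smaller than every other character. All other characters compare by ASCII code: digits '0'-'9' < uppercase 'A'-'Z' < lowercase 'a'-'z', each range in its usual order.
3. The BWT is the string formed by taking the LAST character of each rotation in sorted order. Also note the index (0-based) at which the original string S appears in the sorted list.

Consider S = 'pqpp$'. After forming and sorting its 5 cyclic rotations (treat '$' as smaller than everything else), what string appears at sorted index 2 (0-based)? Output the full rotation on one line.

All 5 rotations (rotation i = S[i:]+S[:i]):
  rot[0] = pqpp$
  rot[1] = qpp$p
  rot[2] = pp$pq
  rot[3] = p$pqp
  rot[4] = $pqpp
Sorted (with $ < everything):
  sorted[0] = $pqpp
  sorted[1] = p$pqp
  sorted[2] = pp$pq
  sorted[3] = pqpp$
  sorted[4] = qpp$p
sorted[2] = pp$pq

Answer: pp$pq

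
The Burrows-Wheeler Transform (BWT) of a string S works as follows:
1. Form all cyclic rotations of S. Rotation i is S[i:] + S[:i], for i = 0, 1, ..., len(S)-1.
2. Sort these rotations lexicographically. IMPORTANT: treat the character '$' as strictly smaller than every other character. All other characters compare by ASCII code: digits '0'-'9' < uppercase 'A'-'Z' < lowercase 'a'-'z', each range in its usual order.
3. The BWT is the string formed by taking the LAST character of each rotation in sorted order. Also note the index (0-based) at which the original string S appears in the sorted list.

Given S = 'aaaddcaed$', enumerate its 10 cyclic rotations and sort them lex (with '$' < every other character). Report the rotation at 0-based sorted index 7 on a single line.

All 10 rotations (rotation i = S[i:]+S[:i]):
  rot[0] = aaaddcaed$
  rot[1] = aaddcaed$a
  rot[2] = addcaed$aa
  rot[3] = ddcaed$aaa
  rot[4] = dcaed$aaad
  rot[5] = caed$aaadd
  rot[6] = aed$aaaddc
  rot[7] = ed$aaaddca
  rot[8] = d$aaaddcae
  rot[9] = $aaaddcaed
Sorted (with $ < everything):
  sorted[0] = $aaaddcaed
  sorted[1] = aaaddcaed$
  sorted[2] = aaddcaed$a
  sorted[3] = addcaed$aa
  sorted[4] = aed$aaaddc
  sorted[5] = caed$aaadd
  sorted[6] = d$aaaddcae
  sorted[7] = dcaed$aaad
  sorted[8] = ddcaed$aaa
  sorted[9] = ed$aaaddca
sorted[7] = dcaed$aaad

Answer: dcaed$aaad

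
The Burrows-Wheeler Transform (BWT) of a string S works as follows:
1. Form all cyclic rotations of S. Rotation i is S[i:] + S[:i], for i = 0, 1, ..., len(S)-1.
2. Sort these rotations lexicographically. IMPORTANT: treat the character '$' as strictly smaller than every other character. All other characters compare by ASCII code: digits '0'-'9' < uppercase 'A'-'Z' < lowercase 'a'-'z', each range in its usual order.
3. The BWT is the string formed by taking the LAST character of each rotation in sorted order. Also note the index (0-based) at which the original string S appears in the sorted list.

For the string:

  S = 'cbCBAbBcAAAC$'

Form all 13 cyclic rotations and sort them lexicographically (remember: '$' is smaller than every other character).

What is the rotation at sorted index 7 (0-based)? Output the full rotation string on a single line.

All 13 rotations (rotation i = S[i:]+S[:i]):
  rot[0] = cbCBAbBcAAAC$
  rot[1] = bCBAbBcAAAC$c
  rot[2] = CBAbBcAAAC$cb
  rot[3] = BAbBcAAAC$cbC
  rot[4] = AbBcAAAC$cbCB
  rot[5] = bBcAAAC$cbCBA
  rot[6] = BcAAAC$cbCBAb
  rot[7] = cAAAC$cbCBAbB
  rot[8] = AAAC$cbCBAbBc
  rot[9] = AAC$cbCBAbBcA
  rot[10] = AC$cbCBAbBcAA
  rot[11] = C$cbCBAbBcAAA
  rot[12] = $cbCBAbBcAAAC
Sorted (with $ < everything):
  sorted[0] = $cbCBAbBcAAAC
  sorted[1] = AAAC$cbCBAbBc
  sorted[2] = AAC$cbCBAbBcA
  sorted[3] = AC$cbCBAbBcAA
  sorted[4] = AbBcAAAC$cbCB
  sorted[5] = BAbBcAAAC$cbC
  sorted[6] = BcAAAC$cbCBAb
  sorted[7] = C$cbCBAbBcAAA
  sorted[8] = CBAbBcAAAC$cb
  sorted[9] = bBcAAAC$cbCBA
  sorted[10] = bCBAbBcAAAC$c
  sorted[11] = cAAAC$cbCBAbB
  sorted[12] = cbCBAbBcAAAC$
sorted[7] = C$cbCBAbBcAAA

Answer: C$cbCBAbBcAAA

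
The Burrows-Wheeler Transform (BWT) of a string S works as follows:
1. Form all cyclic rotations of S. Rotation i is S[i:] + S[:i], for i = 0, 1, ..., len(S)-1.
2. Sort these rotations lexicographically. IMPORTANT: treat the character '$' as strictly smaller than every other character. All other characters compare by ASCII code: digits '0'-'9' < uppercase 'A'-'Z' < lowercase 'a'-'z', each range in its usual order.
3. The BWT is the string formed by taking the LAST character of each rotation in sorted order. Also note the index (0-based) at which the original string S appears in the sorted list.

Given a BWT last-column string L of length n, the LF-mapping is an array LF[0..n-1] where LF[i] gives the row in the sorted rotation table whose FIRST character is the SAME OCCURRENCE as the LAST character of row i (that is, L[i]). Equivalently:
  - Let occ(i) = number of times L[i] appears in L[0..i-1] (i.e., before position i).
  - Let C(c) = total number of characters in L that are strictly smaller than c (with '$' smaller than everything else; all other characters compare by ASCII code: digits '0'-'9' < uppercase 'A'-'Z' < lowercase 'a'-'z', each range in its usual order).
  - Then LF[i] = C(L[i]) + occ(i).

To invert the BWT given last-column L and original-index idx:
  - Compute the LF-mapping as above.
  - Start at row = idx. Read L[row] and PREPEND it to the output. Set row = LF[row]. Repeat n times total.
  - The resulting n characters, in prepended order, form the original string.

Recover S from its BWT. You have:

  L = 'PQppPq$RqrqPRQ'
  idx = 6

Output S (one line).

LF mapping: 1 4 8 9 2 10 0 6 11 13 12 3 7 5
Walk LF starting at row 6, prepending L[row]:
  step 1: row=6, L[6]='$', prepend. Next row=LF[6]=0
  step 2: row=0, L[0]='P', prepend. Next row=LF[0]=1
  step 3: row=1, L[1]='Q', prepend. Next row=LF[1]=4
  step 4: row=4, L[4]='P', prepend. Next row=LF[4]=2
  step 5: row=2, L[2]='p', prepend. Next row=LF[2]=8
  step 6: row=8, L[8]='q', prepend. Next row=LF[8]=11
  step 7: row=11, L[11]='P', prepend. Next row=LF[11]=3
  step 8: row=3, L[3]='p', prepend. Next row=LF[3]=9
  step 9: row=9, L[9]='r', prepend. Next row=LF[9]=13
  step 10: row=13, L[13]='Q', prepend. Next row=LF[13]=5
  step 11: row=5, L[5]='q', prepend. Next row=LF[5]=10
  step 12: row=10, L[10]='q', prepend. Next row=LF[10]=12
  step 13: row=12, L[12]='R', prepend. Next row=LF[12]=7
  step 14: row=7, L[7]='R', prepend. Next row=LF[7]=6
Reversed output: RRqqQrpPqpPQP$

Answer: RRqqQrpPqpPQP$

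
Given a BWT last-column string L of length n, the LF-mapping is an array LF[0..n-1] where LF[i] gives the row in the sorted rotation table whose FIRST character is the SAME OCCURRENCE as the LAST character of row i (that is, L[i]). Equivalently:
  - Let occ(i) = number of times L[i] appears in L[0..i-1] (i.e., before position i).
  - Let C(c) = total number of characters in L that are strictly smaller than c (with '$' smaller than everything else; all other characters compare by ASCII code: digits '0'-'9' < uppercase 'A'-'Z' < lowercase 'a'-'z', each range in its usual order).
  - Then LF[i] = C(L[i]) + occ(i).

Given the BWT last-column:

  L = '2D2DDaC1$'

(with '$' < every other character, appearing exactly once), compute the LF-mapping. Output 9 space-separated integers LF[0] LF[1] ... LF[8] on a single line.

Char counts: '$':1, '1':1, '2':2, 'C':1, 'D':3, 'a':1
C (first-col start): C('$')=0, C('1')=1, C('2')=2, C('C')=4, C('D')=5, C('a')=8
L[0]='2': occ=0, LF[0]=C('2')+0=2+0=2
L[1]='D': occ=0, LF[1]=C('D')+0=5+0=5
L[2]='2': occ=1, LF[2]=C('2')+1=2+1=3
L[3]='D': occ=1, LF[3]=C('D')+1=5+1=6
L[4]='D': occ=2, LF[4]=C('D')+2=5+2=7
L[5]='a': occ=0, LF[5]=C('a')+0=8+0=8
L[6]='C': occ=0, LF[6]=C('C')+0=4+0=4
L[7]='1': occ=0, LF[7]=C('1')+0=1+0=1
L[8]='$': occ=0, LF[8]=C('$')+0=0+0=0

Answer: 2 5 3 6 7 8 4 1 0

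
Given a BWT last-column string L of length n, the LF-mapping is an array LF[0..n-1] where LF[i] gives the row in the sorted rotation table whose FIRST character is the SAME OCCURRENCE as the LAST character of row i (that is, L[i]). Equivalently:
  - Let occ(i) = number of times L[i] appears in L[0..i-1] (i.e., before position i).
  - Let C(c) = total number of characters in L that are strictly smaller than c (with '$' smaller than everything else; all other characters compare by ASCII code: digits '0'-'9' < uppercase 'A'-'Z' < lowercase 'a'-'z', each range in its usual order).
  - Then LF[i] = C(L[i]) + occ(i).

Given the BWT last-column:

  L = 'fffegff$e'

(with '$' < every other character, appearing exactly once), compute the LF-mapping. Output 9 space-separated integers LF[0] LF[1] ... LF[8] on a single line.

Char counts: '$':1, 'e':2, 'f':5, 'g':1
C (first-col start): C('$')=0, C('e')=1, C('f')=3, C('g')=8
L[0]='f': occ=0, LF[0]=C('f')+0=3+0=3
L[1]='f': occ=1, LF[1]=C('f')+1=3+1=4
L[2]='f': occ=2, LF[2]=C('f')+2=3+2=5
L[3]='e': occ=0, LF[3]=C('e')+0=1+0=1
L[4]='g': occ=0, LF[4]=C('g')+0=8+0=8
L[5]='f': occ=3, LF[5]=C('f')+3=3+3=6
L[6]='f': occ=4, LF[6]=C('f')+4=3+4=7
L[7]='$': occ=0, LF[7]=C('$')+0=0+0=0
L[8]='e': occ=1, LF[8]=C('e')+1=1+1=2

Answer: 3 4 5 1 8 6 7 0 2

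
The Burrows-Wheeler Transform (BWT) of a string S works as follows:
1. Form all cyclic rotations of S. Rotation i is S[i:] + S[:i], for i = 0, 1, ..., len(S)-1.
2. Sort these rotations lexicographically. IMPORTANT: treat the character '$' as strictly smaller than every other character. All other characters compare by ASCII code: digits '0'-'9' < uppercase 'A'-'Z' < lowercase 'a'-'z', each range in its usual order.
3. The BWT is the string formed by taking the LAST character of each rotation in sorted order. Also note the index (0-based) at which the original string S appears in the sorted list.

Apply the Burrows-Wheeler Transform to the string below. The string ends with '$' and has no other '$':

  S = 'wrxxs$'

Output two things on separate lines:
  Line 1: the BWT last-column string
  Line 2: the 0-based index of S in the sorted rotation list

Answer: swx$xr
3

Derivation:
All 6 rotations (rotation i = S[i:]+S[:i]):
  rot[0] = wrxxs$
  rot[1] = rxxs$w
  rot[2] = xxs$wr
  rot[3] = xs$wrx
  rot[4] = s$wrxx
  rot[5] = $wrxxs
Sorted (with $ < everything):
  sorted[0] = $wrxxs  (last char: 's')
  sorted[1] = rxxs$w  (last char: 'w')
  sorted[2] = s$wrxx  (last char: 'x')
  sorted[3] = wrxxs$  (last char: '$')
  sorted[4] = xs$wrx  (last char: 'x')
  sorted[5] = xxs$wr  (last char: 'r')
Last column: swx$xr
Original string S is at sorted index 3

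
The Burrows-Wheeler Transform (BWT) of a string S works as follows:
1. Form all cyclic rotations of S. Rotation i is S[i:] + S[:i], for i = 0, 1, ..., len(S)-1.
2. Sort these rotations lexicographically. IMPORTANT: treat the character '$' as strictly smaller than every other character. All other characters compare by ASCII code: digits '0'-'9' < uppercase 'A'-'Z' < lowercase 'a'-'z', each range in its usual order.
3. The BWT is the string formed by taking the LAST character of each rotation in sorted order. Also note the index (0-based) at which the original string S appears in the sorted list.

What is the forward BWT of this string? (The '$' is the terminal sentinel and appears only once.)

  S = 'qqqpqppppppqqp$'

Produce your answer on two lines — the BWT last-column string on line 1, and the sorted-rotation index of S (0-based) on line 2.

Answer: pqqppppqpqpqpq$
14

Derivation:
All 15 rotations (rotation i = S[i:]+S[:i]):
  rot[0] = qqqpqppppppqqp$
  rot[1] = qqpqppppppqqp$q
  rot[2] = qpqppppppqqp$qq
  rot[3] = pqppppppqqp$qqq
  rot[4] = qppppppqqp$qqqp
  rot[5] = ppppppqqp$qqqpq
  rot[6] = pppppqqp$qqqpqp
  rot[7] = ppppqqp$qqqpqpp
  rot[8] = pppqqp$qqqpqppp
  rot[9] = ppqqp$qqqpqpppp
  rot[10] = pqqp$qqqpqppppp
  rot[11] = qqp$qqqpqpppppp
  rot[12] = qp$qqqpqppppppq
  rot[13] = p$qqqpqppppppqq
  rot[14] = $qqqpqppppppqqp
Sorted (with $ < everything):
  sorted[0] = $qqqpqppppppqqp  (last char: 'p')
  sorted[1] = p$qqqpqppppppqq  (last char: 'q')
  sorted[2] = ppppppqqp$qqqpq  (last char: 'q')
  sorted[3] = pppppqqp$qqqpqp  (last char: 'p')
  sorted[4] = ppppqqp$qqqpqpp  (last char: 'p')
  sorted[5] = pppqqp$qqqpqppp  (last char: 'p')
  sorted[6] = ppqqp$qqqpqpppp  (last char: 'p')
  sorted[7] = pqppppppqqp$qqq  (last char: 'q')
  sorted[8] = pqqp$qqqpqppppp  (last char: 'p')
  sorted[9] = qp$qqqpqppppppq  (last char: 'q')
  sorted[10] = qppppppqqp$qqqp  (last char: 'p')
  sorted[11] = qpqppppppqqp$qq  (last char: 'q')
  sorted[12] = qqp$qqqpqpppppp  (last char: 'p')
  sorted[13] = qqpqppppppqqp$q  (last char: 'q')
  sorted[14] = qqqpqppppppqqp$  (last char: '$')
Last column: pqqppppqpqpqpq$
Original string S is at sorted index 14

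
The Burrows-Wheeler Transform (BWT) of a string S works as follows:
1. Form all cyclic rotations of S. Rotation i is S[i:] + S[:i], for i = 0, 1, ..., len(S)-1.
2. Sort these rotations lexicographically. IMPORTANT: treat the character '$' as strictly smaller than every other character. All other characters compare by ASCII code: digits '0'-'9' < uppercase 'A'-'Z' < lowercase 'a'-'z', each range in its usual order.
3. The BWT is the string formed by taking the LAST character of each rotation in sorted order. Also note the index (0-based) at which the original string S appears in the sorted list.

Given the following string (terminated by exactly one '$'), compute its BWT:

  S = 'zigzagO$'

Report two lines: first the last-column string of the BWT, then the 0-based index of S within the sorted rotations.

Answer: Ogzaizg$
7

Derivation:
All 8 rotations (rotation i = S[i:]+S[:i]):
  rot[0] = zigzagO$
  rot[1] = igzagO$z
  rot[2] = gzagO$zi
  rot[3] = zagO$zig
  rot[4] = agO$zigz
  rot[5] = gO$zigza
  rot[6] = O$zigzag
  rot[7] = $zigzagO
Sorted (with $ < everything):
  sorted[0] = $zigzagO  (last char: 'O')
  sorted[1] = O$zigzag  (last char: 'g')
  sorted[2] = agO$zigz  (last char: 'z')
  sorted[3] = gO$zigza  (last char: 'a')
  sorted[4] = gzagO$zi  (last char: 'i')
  sorted[5] = igzagO$z  (last char: 'z')
  sorted[6] = zagO$zig  (last char: 'g')
  sorted[7] = zigzagO$  (last char: '$')
Last column: Ogzaizg$
Original string S is at sorted index 7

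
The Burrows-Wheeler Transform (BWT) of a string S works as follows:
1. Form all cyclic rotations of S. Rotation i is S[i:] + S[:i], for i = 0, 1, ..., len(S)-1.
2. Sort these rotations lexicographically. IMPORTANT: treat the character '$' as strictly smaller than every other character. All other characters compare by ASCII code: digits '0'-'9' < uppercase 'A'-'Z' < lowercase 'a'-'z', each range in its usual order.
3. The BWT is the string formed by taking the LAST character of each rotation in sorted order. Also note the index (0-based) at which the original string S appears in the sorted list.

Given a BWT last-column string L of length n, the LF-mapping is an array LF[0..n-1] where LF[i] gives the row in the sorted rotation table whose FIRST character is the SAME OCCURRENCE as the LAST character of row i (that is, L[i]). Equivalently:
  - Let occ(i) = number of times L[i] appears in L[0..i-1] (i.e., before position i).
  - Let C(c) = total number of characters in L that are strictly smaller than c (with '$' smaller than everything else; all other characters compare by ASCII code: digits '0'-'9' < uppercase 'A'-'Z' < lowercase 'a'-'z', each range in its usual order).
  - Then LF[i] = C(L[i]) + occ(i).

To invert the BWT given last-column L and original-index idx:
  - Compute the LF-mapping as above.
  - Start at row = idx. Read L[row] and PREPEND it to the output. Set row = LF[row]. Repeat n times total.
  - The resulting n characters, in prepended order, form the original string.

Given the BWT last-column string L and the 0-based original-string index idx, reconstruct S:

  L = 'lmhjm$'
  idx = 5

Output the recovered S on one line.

Answer: mmhjl$

Derivation:
LF mapping: 3 4 1 2 5 0
Walk LF starting at row 5, prepending L[row]:
  step 1: row=5, L[5]='$', prepend. Next row=LF[5]=0
  step 2: row=0, L[0]='l', prepend. Next row=LF[0]=3
  step 3: row=3, L[3]='j', prepend. Next row=LF[3]=2
  step 4: row=2, L[2]='h', prepend. Next row=LF[2]=1
  step 5: row=1, L[1]='m', prepend. Next row=LF[1]=4
  step 6: row=4, L[4]='m', prepend. Next row=LF[4]=5
Reversed output: mmhjl$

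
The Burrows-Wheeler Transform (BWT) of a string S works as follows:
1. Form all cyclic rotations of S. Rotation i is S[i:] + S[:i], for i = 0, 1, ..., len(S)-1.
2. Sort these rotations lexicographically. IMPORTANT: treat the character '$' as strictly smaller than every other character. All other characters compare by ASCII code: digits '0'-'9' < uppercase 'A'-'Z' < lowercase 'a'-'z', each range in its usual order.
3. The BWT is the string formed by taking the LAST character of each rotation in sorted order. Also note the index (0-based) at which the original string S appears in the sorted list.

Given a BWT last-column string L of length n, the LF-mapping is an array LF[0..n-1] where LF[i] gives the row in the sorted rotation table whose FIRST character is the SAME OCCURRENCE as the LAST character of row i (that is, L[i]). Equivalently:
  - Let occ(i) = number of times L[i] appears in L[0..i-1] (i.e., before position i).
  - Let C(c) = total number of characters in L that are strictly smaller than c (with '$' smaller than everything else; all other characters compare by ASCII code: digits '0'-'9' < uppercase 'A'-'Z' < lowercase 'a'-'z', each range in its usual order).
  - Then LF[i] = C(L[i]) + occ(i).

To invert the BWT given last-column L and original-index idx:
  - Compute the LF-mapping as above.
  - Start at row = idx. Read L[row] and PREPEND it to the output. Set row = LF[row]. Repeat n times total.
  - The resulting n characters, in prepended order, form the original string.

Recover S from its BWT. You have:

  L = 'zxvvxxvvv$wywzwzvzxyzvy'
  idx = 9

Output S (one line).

Answer: wxvvzyzzyxvvvvyzxvwwxz$

Derivation:
LF mapping: 18 11 1 2 12 13 3 4 5 0 8 15 9 19 10 20 6 21 14 16 22 7 17
Walk LF starting at row 9, prepending L[row]:
  step 1: row=9, L[9]='$', prepend. Next row=LF[9]=0
  step 2: row=0, L[0]='z', prepend. Next row=LF[0]=18
  step 3: row=18, L[18]='x', prepend. Next row=LF[18]=14
  step 4: row=14, L[14]='w', prepend. Next row=LF[14]=10
  step 5: row=10, L[10]='w', prepend. Next row=LF[10]=8
  step 6: row=8, L[8]='v', prepend. Next row=LF[8]=5
  step 7: row=5, L[5]='x', prepend. Next row=LF[5]=13
  step 8: row=13, L[13]='z', prepend. Next row=LF[13]=19
  step 9: row=19, L[19]='y', prepend. Next row=LF[19]=16
  step 10: row=16, L[16]='v', prepend. Next row=LF[16]=6
  step 11: row=6, L[6]='v', prepend. Next row=LF[6]=3
  step 12: row=3, L[3]='v', prepend. Next row=LF[3]=2
  step 13: row=2, L[2]='v', prepend. Next row=LF[2]=1
  step 14: row=1, L[1]='x', prepend. Next row=LF[1]=11
  step 15: row=11, L[11]='y', prepend. Next row=LF[11]=15
  step 16: row=15, L[15]='z', prepend. Next row=LF[15]=20
  step 17: row=20, L[20]='z', prepend. Next row=LF[20]=22
  step 18: row=22, L[22]='y', prepend. Next row=LF[22]=17
  step 19: row=17, L[17]='z', prepend. Next row=LF[17]=21
  step 20: row=21, L[21]='v', prepend. Next row=LF[21]=7
  step 21: row=7, L[7]='v', prepend. Next row=LF[7]=4
  step 22: row=4, L[4]='x', prepend. Next row=LF[4]=12
  step 23: row=12, L[12]='w', prepend. Next row=LF[12]=9
Reversed output: wxvvzyzzyxvvvvyzxvwwxz$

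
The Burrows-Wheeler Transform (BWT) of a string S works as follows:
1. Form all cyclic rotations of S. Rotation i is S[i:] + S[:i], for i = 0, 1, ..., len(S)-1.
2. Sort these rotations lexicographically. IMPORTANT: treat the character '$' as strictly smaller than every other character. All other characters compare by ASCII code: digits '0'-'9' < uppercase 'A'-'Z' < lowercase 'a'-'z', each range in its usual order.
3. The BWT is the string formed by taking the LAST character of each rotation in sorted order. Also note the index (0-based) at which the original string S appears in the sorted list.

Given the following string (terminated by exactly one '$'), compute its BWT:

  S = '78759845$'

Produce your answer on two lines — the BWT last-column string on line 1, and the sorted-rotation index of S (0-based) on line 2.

All 9 rotations (rotation i = S[i:]+S[:i]):
  rot[0] = 78759845$
  rot[1] = 8759845$7
  rot[2] = 759845$78
  rot[3] = 59845$787
  rot[4] = 9845$7875
  rot[5] = 845$78759
  rot[6] = 45$787598
  rot[7] = 5$7875984
  rot[8] = $78759845
Sorted (with $ < everything):
  sorted[0] = $78759845  (last char: '5')
  sorted[1] = 45$787598  (last char: '8')
  sorted[2] = 5$7875984  (last char: '4')
  sorted[3] = 59845$787  (last char: '7')
  sorted[4] = 759845$78  (last char: '8')
  sorted[5] = 78759845$  (last char: '$')
  sorted[6] = 845$78759  (last char: '9')
  sorted[7] = 8759845$7  (last char: '7')
  sorted[8] = 9845$7875  (last char: '5')
Last column: 58478$975
Original string S is at sorted index 5

Answer: 58478$975
5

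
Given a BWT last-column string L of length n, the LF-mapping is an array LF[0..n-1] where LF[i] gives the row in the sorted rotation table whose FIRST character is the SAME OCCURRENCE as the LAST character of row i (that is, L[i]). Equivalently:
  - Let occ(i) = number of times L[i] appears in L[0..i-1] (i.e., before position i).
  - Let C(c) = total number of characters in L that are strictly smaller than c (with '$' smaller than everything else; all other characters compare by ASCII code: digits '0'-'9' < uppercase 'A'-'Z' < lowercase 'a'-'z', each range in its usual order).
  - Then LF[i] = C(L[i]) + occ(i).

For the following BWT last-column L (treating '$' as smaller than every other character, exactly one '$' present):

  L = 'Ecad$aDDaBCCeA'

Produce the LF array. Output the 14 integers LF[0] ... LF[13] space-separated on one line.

Answer: 7 11 8 12 0 9 5 6 10 2 3 4 13 1

Derivation:
Char counts: '$':1, 'A':1, 'B':1, 'C':2, 'D':2, 'E':1, 'a':3, 'c':1, 'd':1, 'e':1
C (first-col start): C('$')=0, C('A')=1, C('B')=2, C('C')=3, C('D')=5, C('E')=7, C('a')=8, C('c')=11, C('d')=12, C('e')=13
L[0]='E': occ=0, LF[0]=C('E')+0=7+0=7
L[1]='c': occ=0, LF[1]=C('c')+0=11+0=11
L[2]='a': occ=0, LF[2]=C('a')+0=8+0=8
L[3]='d': occ=0, LF[3]=C('d')+0=12+0=12
L[4]='$': occ=0, LF[4]=C('$')+0=0+0=0
L[5]='a': occ=1, LF[5]=C('a')+1=8+1=9
L[6]='D': occ=0, LF[6]=C('D')+0=5+0=5
L[7]='D': occ=1, LF[7]=C('D')+1=5+1=6
L[8]='a': occ=2, LF[8]=C('a')+2=8+2=10
L[9]='B': occ=0, LF[9]=C('B')+0=2+0=2
L[10]='C': occ=0, LF[10]=C('C')+0=3+0=3
L[11]='C': occ=1, LF[11]=C('C')+1=3+1=4
L[12]='e': occ=0, LF[12]=C('e')+0=13+0=13
L[13]='A': occ=0, LF[13]=C('A')+0=1+0=1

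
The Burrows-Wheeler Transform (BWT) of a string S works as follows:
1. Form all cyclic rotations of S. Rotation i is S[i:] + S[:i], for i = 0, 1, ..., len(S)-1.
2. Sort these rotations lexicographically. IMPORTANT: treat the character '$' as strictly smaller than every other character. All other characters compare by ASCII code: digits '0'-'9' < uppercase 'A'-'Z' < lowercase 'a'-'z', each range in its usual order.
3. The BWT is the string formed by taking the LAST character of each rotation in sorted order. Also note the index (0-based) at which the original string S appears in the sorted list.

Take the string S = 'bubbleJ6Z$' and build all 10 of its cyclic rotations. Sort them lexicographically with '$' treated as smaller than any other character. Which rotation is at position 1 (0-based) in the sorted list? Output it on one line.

All 10 rotations (rotation i = S[i:]+S[:i]):
  rot[0] = bubbleJ6Z$
  rot[1] = ubbleJ6Z$b
  rot[2] = bbleJ6Z$bu
  rot[3] = bleJ6Z$bub
  rot[4] = leJ6Z$bubb
  rot[5] = eJ6Z$bubbl
  rot[6] = J6Z$bubble
  rot[7] = 6Z$bubbleJ
  rot[8] = Z$bubbleJ6
  rot[9] = $bubbleJ6Z
Sorted (with $ < everything):
  sorted[0] = $bubbleJ6Z
  sorted[1] = 6Z$bubbleJ
  sorted[2] = J6Z$bubble
  sorted[3] = Z$bubbleJ6
  sorted[4] = bbleJ6Z$bu
  sorted[5] = bleJ6Z$bub
  sorted[6] = bubbleJ6Z$
  sorted[7] = eJ6Z$bubbl
  sorted[8] = leJ6Z$bubb
  sorted[9] = ubbleJ6Z$b
sorted[1] = 6Z$bubbleJ

Answer: 6Z$bubbleJ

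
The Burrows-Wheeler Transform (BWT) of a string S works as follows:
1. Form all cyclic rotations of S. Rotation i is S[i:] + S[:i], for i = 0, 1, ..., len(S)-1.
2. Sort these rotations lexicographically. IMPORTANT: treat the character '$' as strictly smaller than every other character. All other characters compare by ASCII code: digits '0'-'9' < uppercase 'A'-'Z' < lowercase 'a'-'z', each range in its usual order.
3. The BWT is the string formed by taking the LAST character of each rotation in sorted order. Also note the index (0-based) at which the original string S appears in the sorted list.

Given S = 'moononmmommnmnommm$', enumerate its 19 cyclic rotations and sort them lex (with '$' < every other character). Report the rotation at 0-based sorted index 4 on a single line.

All 19 rotations (rotation i = S[i:]+S[:i]):
  rot[0] = moononmmommnmnommm$
  rot[1] = oononmmommnmnommm$m
  rot[2] = ononmmommnmnommm$mo
  rot[3] = nonmmommnmnommm$moo
  rot[4] = onmmommnmnommm$moon
  rot[5] = nmmommnmnommm$moono
  rot[6] = mmommnmnommm$moonon
  rot[7] = mommnmnommm$moononm
  rot[8] = ommnmnommm$moononmm
  rot[9] = mmnmnommm$moononmmo
  rot[10] = mnmnommm$moononmmom
  rot[11] = nmnommm$moononmmomm
  rot[12] = mnommm$moononmmommn
  rot[13] = nommm$moononmmommnm
  rot[14] = ommm$moononmmommnmn
  rot[15] = mmm$moononmmommnmno
  rot[16] = mm$moononmmommnmnom
  rot[17] = m$moononmmommnmnomm
  rot[18] = $moononmmommnmnommm
Sorted (with $ < everything):
  sorted[0] = $moononmmommnmnommm
  sorted[1] = m$moononmmommnmnomm
  sorted[2] = mm$moononmmommnmnom
  sorted[3] = mmm$moononmmommnmno
  sorted[4] = mmnmnommm$moononmmo
  sorted[5] = mmommnmnommm$moonon
  sorted[6] = mnmnommm$moononmmom
  sorted[7] = mnommm$moononmmommn
  sorted[8] = mommnmnommm$moononm
  sorted[9] = moononmmommnmnommm$
  sorted[10] = nmmommnmnommm$moono
  sorted[11] = nmnommm$moononmmomm
  sorted[12] = nommm$moononmmommnm
  sorted[13] = nonmmommnmnommm$moo
  sorted[14] = ommm$moononmmommnmn
  sorted[15] = ommnmnommm$moononmm
  sorted[16] = onmmommnmnommm$moon
  sorted[17] = ononmmommnmnommm$mo
  sorted[18] = oononmmommnmnommm$m
sorted[4] = mmnmnommm$moononmmo

Answer: mmnmnommm$moononmmo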